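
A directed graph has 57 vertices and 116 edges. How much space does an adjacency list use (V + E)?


Adjacency list: one list head per vertex + one entry per edge
Vertex heads: 57
Edge entries: 116
Total = 57 + 116 = 173


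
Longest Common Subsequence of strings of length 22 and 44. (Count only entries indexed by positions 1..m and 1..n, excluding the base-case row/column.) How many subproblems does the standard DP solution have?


DP table indexed by positions in both strings.
First string: 22 positions
Second string: 44 positions
Total = 22 * 44 = 968


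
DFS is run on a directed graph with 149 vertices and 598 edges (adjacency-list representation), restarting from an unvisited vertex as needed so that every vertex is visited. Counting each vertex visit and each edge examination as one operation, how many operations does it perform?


A full DFS traversal processes each vertex exactly once (push/pop on stack).
Each directed edge is examined once.
V = 149, E = 598
V + E = 747


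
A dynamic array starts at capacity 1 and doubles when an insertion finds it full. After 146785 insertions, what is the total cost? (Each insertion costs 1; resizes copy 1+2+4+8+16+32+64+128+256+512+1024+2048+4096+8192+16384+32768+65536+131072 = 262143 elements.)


Insertion cost: 146785 (one per element)
Resizes occur just before inserting elements 2, 3, 5, 9, ...
Elements copied at each resize: 1 + 2 + 4 + 8 + 16 + 32 + 64 + 128 + 256 + 512 + 1024 + 2048 + 4096 + 8192 + 16384 + 32768 + 65536 + 131072
Sum of copies = 262143 (geometric series: 2^k - 1)
Total = 146785 + 262143 = 408928


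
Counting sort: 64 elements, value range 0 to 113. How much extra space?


n = 64 (output array)
k = 114 (count array for 114 distinct values)
Extra space = 64 + 114 = 178


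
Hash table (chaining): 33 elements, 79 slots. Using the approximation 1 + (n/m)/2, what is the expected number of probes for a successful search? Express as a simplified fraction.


Computing expected probes:
alpha = 33/79
= 1 + alpha/2
= 1 + 33/(2*79)
= (2*79 + 33) / (2*79)
= 191/158


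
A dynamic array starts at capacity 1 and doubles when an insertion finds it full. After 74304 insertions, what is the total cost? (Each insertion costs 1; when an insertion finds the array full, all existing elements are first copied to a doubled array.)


Insertion cost: 74304 (one per element)
Resizes occur just before inserting elements 2, 3, 5, 9, ...
Elements copied at each resize: 1 + 2 + 4 + 8 + 16 + 32 + 64 + 128 + 256 + 512 + 1024 + 2048 + 4096 + 8192 + 16384 + 32768 + 65536
Sum of copies = 131071 (geometric series: 2^k - 1)
Total = 74304 + 131071 = 205375


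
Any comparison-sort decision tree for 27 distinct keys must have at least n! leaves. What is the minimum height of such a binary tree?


A binary decision tree of height h has at most 2^h leaves and needs at least n! of them, so h >= ceil(log2(n!)).
Compute 27! as a running product:
  x2 = 2, x3 = 6, x4 = 24, x5 = 120
  x6 = 720, x7 = 5040, x8 = 40320, x9 = 362880
  x10 = 3628800, x11 = 39916800, x12 = 479001600, x13 = 6227020800
  x14 = 87178291200, x15 = 1307674368000, x16 = 20922789888000, x17 = 355687428096000
  x18 = 6402373705728000, x19 = 121645100408832000, x20 = 2432902008176640000, x21 = 51090942171709440000
  x22 = 1124000727777607680000, x23 = 25852016738884976640000, x24 = 620448401733239439360000, x25 = 15511210043330985984000000
  x26 = 403291461126605635584000000, x27 = 10888869450418352160768000000
27! = 10888869450418352160768000000
Bracket between powers of 2:
  2^93 = 9903520314283042199192993792 < 10888869450418352160768000000 <= 19807040628566084398385987584 = 2^94
So ceil(log2(27!)) = 94


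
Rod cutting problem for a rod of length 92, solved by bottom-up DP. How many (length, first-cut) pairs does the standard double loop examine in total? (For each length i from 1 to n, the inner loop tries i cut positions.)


For each subproblem length i = 1..92, the inner loop considers i possible first cuts.
Total = 1 + 2 + ... + 92
= 92*(92+1)/2
= 92*93/2 = 4278


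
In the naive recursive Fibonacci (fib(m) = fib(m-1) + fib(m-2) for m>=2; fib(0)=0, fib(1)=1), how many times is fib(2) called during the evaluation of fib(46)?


Let N(m) = number of times fib(m) is called while evaluating fib(46).
N(46) = 1 (the initial call).
N(45) = 1 (only fib(46) calls it).
For 1 <= m <= 44: fib(m) is called by fib(m+1) and fib(m+2), so
  N(m) = N(m+1) + N(m+2).
fib(0) is called only by fib(2), so N(0) = N(2).
Walk down from m=46:
  N(46)=1, N(45)=1, N(44)=2, N(43)=3, N(42)=5, N(41)=8, N(40)=13, N(39)=21, N(38)=34, N(37)=55, N(36)=89, N(35)=144, N(34)=233, N(33)=377, N(32)=610, N(31)=987, N(30)=1597, N(29)=2584, N(28)=4181, N(27)=6765, N(26)=10946, N(25)=17711, N(24)=28657, N(23)=46368, N(22)=75025, N(21)=121393, N(20)=196418, N(19)=317811, N(18)=514229, N(17)=832040, N(16)=1346269, N(15)=2178309, N(14)=3524578, N(13)=5702887, N(12)=9227465, N(11)=14930352, N(10)=24157817, N(9)=39088169, N(8)=63245986, N(7)=102334155, N(6)=165580141, N(5)=267914296, N(4)=433494437, N(3)=701408733, N(2)=1134903170
N(2) = 1134903170


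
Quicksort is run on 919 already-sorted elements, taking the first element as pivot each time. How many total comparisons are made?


Sum of comparisons per partition:
918 + 917 + ... + 1 + 0
= 919 * (919 - 1) / 2
= 919 * 918 / 2
= 421821


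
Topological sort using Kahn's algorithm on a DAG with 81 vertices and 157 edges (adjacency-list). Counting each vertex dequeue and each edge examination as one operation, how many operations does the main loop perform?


Kahn's algorithm:
  1. Compute in-degrees: O(V + E)
  2. Process queue: each vertex dequeued once (O(V))
     each edge examined once (O(E))
Total = V + E = 81 + 157 = 238


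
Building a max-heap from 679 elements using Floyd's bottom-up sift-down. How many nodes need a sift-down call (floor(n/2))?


In a heap of 679 elements (0-indexed array):
  Last element index: 678
  Parent of last element: floor((678 - 1) / 2) = 338
  Internal nodes: indices 0 to 338
  Count = floor(679/2) = 339


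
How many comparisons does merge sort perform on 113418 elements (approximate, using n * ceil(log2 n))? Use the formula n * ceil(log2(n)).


Recursion depth: ceil(log2(113418)) = 17
Each recursion level merges n = 113418 elements
Total = 113418 * 17 = 1928106


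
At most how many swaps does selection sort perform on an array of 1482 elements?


Each of the 1481 passes places one element in its final position.
Pass 1: swap minimum into position 0
Pass 2: swap minimum of remaining into position 1
...
Pass 1481: last two elements, one swap
Maximum swaps = 1482 - 1 = 1481


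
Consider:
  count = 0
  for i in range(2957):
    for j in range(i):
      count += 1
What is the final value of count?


For each i, the inner loop runs i times:
  i=0: inner runs 0 times
  i=1: inner runs 1 time
  i=2: inner runs 2 times
  i=3: inner runs 3 times
  i=4: inner runs 4 times
  i=5: inner runs 5 times
  i=6: inner runs 6 times
  i=7: inner runs 7 times
  ...
Total = 0 + 1 + 2 + ... + 2956 = 2957*(2957-1)/2 = 4370446


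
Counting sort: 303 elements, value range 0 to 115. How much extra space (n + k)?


n = 303 (output array)
k = 116 (count array for 116 distinct values)
Extra space = 303 + 116 = 419


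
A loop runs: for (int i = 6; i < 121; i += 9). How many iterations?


Loop starts at i = 6, increments by 9, stops when i >= 121.
Number of iterations = ceil((121 - 6) / 9)
= ceil(115 / 9)
= 13


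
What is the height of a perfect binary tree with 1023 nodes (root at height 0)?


A perfect binary tree with 1023 nodes:
  1023 = 2^10 - 1
  Levels: 0, 1, ..., 9
  Height = 9


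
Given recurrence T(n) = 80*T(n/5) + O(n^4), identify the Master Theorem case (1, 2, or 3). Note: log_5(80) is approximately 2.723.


Master Theorem parameters: a=80, b=5, c=4
log_b(a) = 2.723
Compare b^c with a: 5^4 = 625 > 80, so c > log_b(a).
Comparing c=4 vs log_b(a)=2.723:
4 > 2.723 => Case 3
Result: T(n) = O(n^4)
Master Theorem case = 3


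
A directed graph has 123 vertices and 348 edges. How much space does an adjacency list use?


Adjacency list: one list head per vertex + one entry per edge
Vertex heads: 123
Edge entries: 348
Total = 123 + 348 = 471


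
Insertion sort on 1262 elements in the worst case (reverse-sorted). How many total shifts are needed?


In the worst case (reverse-sorted), each element shifts past all previous:
  Element 1: 1 shifts
  Element 2: 2 shifts
  Element 3: 3 shifts
  Element 4: 4 shifts
  Element 5: 5 shifts
  ...
  Element 1261: 1261 shifts
Total = 1 + 2 + ... + 1261
= 1262*(1262-1)/2 = 795691


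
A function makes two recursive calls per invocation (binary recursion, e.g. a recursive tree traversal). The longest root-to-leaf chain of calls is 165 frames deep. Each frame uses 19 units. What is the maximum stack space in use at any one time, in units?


Binary recursion: the two calls run one after the other, so only one root-to-leaf chain of frames is on the stack at a time.
Maximum depth (longest chain) = 165 frames
Each frame = 19 units
Max stack space = 165 * 19 = 3135


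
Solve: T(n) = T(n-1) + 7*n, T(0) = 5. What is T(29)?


Expanding the recurrence:
T(29) = T(28) + 7*29
       = T(27) + 7*28 + 7*29
       ...
       = T(0) + 7*(1 + 2 + ... + 29)
       = 5 + 7 * 29*30/2
       = 5 + 7 * 435
       = 5 + 3045 = 3050


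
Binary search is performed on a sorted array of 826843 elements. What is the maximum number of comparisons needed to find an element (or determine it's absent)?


Binary search halves the search space each comparison:
  Step 1: search space = 826843 -> 413421
  Step 2: search space = 413421 -> 206710
  Step 3: search space = 206710 -> 103355
  Step 4: search space = 103355 -> 51677
  Step 5: search space = 51677 -> 25838
  Step 6: search space = 25838 -> 12919
  Step 7: search space = 12919 -> 6459
  Step 8: search space = 6459 -> 3229
  Step 9: search space = 3229 -> 1614
  Step 10: search space = 1614 -> 807
  Step 11: search space = 807 -> 403
  Step 12: search space = 403 -> 201
  Step 13: search space = 201 -> 100
  Step 14: search space = 100 -> 50
  Step 15: search space = 50 -> 25
  Step 16: search space = 25 -> 12
  Step 17: search space = 12 -> 6
  Step 18: search space = 6 -> 3
  Step 19: search space = 3 -> 1
  Step 20: search space = 1 (final check)
Maximum comparisons = floor(log2(826843)) + 1 = 19 + 1 = 20


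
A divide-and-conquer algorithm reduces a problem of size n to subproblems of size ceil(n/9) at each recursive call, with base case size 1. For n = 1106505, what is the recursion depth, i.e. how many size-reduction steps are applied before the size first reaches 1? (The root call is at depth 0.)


Each step divides the size by 9 (rounding up); after k steps the size is ceil(n/9^k), which equals 1 exactly when 9^k >= n.
So the depth is the smallest k with 9^k >= 1106505, i.e. ceil(log_9(1106505)).
9^6 = 531441 < 1106505 <= 4782969 = 9^7
Recursion depth = 7


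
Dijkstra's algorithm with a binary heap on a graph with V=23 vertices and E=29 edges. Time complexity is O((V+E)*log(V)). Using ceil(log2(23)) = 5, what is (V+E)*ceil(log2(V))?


Dijkstra with a binary heap: each vertex is extracted once, each edge may relax once.
Each heap operation costs O(log V).
V + E = 23 + 29 = 52
ceil(log2(23)) = 5 (since 2^4 = 16 < 23 <= 32 = 2^5)
Total heap work = (V+E) * ceil(log2(V)) = 52 * 5 = 260


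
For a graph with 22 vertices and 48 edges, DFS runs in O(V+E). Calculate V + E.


A full DFS traversal visits each vertex once and examines each edge once.
V = 22
E = 48
Sum = 22 + 48 = 70


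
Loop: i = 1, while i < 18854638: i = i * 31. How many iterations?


i multiplies by 31 each step:
i = 1 -> 31 -> 961 -> 29791 -> 923521 -> 28629151 (stop)
Iterations = ceil(log_31(18854638)) = 5


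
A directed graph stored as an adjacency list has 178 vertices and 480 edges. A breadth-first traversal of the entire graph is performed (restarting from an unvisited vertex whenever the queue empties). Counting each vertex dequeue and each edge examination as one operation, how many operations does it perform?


A full BFS traversal dequeues each vertex once and examines each edge once.
Vertex visits: 178
Edge visits: 480
V + E = 178 + 480 = 658


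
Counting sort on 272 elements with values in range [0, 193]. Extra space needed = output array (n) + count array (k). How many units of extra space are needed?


Output array size: 272 (to store sorted result)
Count array size: 194 (one slot per possible value, range 0 to 193)
Total extra space = 272 + 194 = 466


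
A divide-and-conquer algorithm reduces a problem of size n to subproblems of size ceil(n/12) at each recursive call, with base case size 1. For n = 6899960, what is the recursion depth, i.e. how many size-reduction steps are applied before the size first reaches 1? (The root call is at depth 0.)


Each step divides the size by 12 (rounding up); after k steps the size is ceil(n/12^k), which equals 1 exactly when 12^k >= n.
So the depth is the smallest k with 12^k >= 6899960, i.e. ceil(log_12(6899960)).
12^6 = 2985984 < 6899960 <= 35831808 = 12^7
Recursion depth = 7


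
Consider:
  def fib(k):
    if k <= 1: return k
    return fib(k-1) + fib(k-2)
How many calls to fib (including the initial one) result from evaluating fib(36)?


Let C(m) = total calls to evaluate fib(m). Then C(0)=C(1)=1, and
C(m) = 1 + C(m-1) + C(m-2) for m >= 2.
Build the table (each entry = 1 + previous two):
  C(0) = 1
  C(1) = 1
  C(2) = 1 + 1 + 1 = 3
  C(3) = 1 + 3 + 1 = 5
  C(4) = 1 + 5 + 3 = 9
  C(5) = 1 + 9 + 5 = 15
  C(6) = 1 + 15 + 9 = 25
  C(7) = 1 + 25 + 15 = 41
  C(8) = 1 + 41 + 25 = 67
  C(9) = 1 + 67 + 41 = 109
  C(10) = 1 + 109 + 67 = 177
  C(11) = 1 + 177 + 109 = 287
  C(12) = 1 + 287 + 177 = 465
  C(13) = 1 + 465 + 287 = 753
  C(14) = 1 + 753 + 465 = 1219
  C(15) = 1 + 1219 + 753 = 1973
  C(16) = 1 + 1973 + 1219 = 3193
  C(17) = 1 + 3193 + 1973 = 5167
  C(18) = 1 + 5167 + 3193 = 8361
  C(19) = 1 + 8361 + 5167 = 13529
  C(20) = 1 + 13529 + 8361 = 21891
  C(21) = 1 + 21891 + 13529 = 35421
  C(22) = 1 + 35421 + 21891 = 57313
  C(23) = 1 + 57313 + 35421 = 92735
  C(24) = 1 + 92735 + 57313 = 150049
  C(25) = 1 + 150049 + 92735 = 242785
  C(26) = 1 + 242785 + 150049 = 392835
  C(27) = 1 + 392835 + 242785 = 635621
  C(28) = 1 + 635621 + 392835 = 1028457
  C(29) = 1 + 1028457 + 635621 = 1664079
  C(30) = 1 + 1664079 + 1028457 = 2692537
  C(31) = 1 + 2692537 + 1664079 = 4356617
  C(32) = 1 + 4356617 + 2692537 = 7049155
  C(33) = 1 + 7049155 + 4356617 = 11405773
  C(34) = 1 + 11405773 + 7049155 = 18454929
  C(35) = 1 + 18454929 + 11405773 = 29860703
  C(36) = 1 + 29860703 + 18454929 = 48315633
Total calls for fib(36) = 48315633


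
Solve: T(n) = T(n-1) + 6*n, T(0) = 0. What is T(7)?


Expanding the recurrence:
T(7) = T(6) + 6*7
       = T(5) + 6*6 + 6*7
       ...
       = T(0) + 6*(1 + 2 + ... + 7)
       = 0 + 6 * 7*8/2
       = 0 + 6 * 28
       = 0 + 168 = 168


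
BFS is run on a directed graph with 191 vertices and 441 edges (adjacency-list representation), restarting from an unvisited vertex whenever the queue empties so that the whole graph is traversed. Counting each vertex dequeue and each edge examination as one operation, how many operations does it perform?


A full BFS traversal dequeues each vertex exactly once and examines each directed edge exactly once.
V = 191 (vertex processing cost)
E = 441 (edge examination cost)
Total operations proportional to V + E = 191 + 441 = 632


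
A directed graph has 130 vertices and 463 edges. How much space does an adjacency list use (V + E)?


Adjacency list: one list head per vertex + one entry per edge
Vertex heads: 130
Edge entries: 463
Total = 130 + 463 = 593


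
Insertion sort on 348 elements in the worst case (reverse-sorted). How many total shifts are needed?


In the worst case (reverse-sorted), each element shifts past all previous:
  Element 1: 1 shifts
  Element 2: 2 shifts
  Element 3: 3 shifts
  Element 4: 4 shifts
  Element 5: 5 shifts
  ...
  Element 347: 347 shifts
Total = 1 + 2 + ... + 347
= 348*(348-1)/2 = 60378


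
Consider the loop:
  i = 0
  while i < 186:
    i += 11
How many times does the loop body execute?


Starting at i = 0, each iteration adds 11.
Iterations until i >= 186:
  Iteration 1: i = 0 -> i = 11
  Iteration 2: i = 11 -> i = 22
  Iteration 3: i = 22 -> i = 33
  Iteration 4: i = 33 -> i = 44
  Iteration 5: i = 44 -> i = 55
  Iteration 6: i = 55 -> i = 66
  Iteration 7: i = 66 -> i = 77
  Iteration 8: i = 77 -> i = 88
  ... continuing ...
Total iterations = ceil(186/11) = 17


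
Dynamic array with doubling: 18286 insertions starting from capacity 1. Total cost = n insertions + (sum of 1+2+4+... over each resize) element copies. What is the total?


n = 18286
Insertion costs: 18286
Resizes copy 1, 2, 4, ... up to the largest power of 2 that is <= n-1 = 18285, i.e. 16384.
Copy costs = 1 + 2 + 4 + 8 + 16 + 32 + 64 + 128 + 256 + 512 + 1024 + 2048 + 4096 + 8192 + 16384 = 32767
Total = 18286 + 32767 = 51053


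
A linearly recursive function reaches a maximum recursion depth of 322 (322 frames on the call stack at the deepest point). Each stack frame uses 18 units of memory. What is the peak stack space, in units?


Maximum recursion depth = 322 frames
Memory per frame = 18 units
Total stack space = depth * frame_size
= 322 * 18 = 5796


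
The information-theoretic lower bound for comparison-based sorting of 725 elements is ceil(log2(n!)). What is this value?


A binary decision tree of height h has at most 2^h leaves and needs at least n! of them, so h >= ceil(log2(n!)).
725! is far too large to multiply out, so use Stirling's series:
  ln(n!) ~ n ln n - n + (1/2) ln(2 pi n) + 1/(12n)  (error below 1/(360 n^3), negligible here)
  ln(725) = 6.5861717
  n ln n = 725 * 6.5861717 = 4774.9745
  (1/2) ln(2 pi * 725) = (1/2) ln(4555.3093) = 4.2120
  1/(12*725) = 0.0001
  ln(725!) ~ 4774.9745 - 725 + 4.2120 + 0.0001 = 4054.1866
Convert to base 2: log2(725!) = 4054.1866 / ln 2 = 4054.1866 / 0.69314718 = 5848.9549
ceil(5848.9549) = 5849


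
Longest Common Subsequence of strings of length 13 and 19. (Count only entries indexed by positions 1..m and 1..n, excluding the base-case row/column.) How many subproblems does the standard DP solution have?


DP table indexed by positions in both strings.
First string: 13 positions
Second string: 19 positions
Total = 13 * 19 = 247


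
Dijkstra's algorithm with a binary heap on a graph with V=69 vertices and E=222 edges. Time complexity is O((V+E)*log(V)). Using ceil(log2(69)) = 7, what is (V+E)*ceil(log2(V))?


Dijkstra with a binary heap: each vertex is extracted once, each edge may relax once.
Each heap operation costs O(log V).
V + E = 69 + 222 = 291
ceil(log2(69)) = 7 (since 2^6 = 64 < 69 <= 128 = 2^7)
Total heap work = (V+E) * ceil(log2(V)) = 291 * 7 = 2037


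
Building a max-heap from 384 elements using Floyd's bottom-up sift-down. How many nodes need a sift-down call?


In a heap of 384 elements (0-indexed array):
  Last element index: 383
  Parent of last element: floor((383 - 1) / 2) = 191
  Internal nodes: indices 0 to 191
  Count = floor(384/2) = 192


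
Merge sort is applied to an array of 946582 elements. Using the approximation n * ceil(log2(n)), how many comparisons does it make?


Merge sort divides the array into halves recursively.
Number of levels = ceil(log2(946582)) = 20
At each level, approximately n = 946582 comparisons are needed for merging.
Total comparisons ~ n * ceil(log2(n)) = 946582 * 20 = 18931640


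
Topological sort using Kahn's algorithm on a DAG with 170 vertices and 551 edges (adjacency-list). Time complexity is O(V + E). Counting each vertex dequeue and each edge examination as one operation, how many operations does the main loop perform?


Kahn's algorithm:
  1. Compute in-degrees: O(V + E)
  2. Process queue: each vertex dequeued once (O(V))
     each edge examined once (O(E))
Total = V + E = 170 + 551 = 721


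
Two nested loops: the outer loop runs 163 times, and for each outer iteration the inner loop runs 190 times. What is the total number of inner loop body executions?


Outer loop: 163 iterations
Inner loop: 190 iterations per outer iteration
Total = 163 * 190 = 30970


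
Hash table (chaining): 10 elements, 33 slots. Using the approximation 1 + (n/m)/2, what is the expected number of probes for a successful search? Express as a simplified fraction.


Computing expected probes:
alpha = 10/33
= 1 + alpha/2
= 1 + 10/(2*33)
= (2*33 + 10) / (2*33)
= 76/66 = 38/33


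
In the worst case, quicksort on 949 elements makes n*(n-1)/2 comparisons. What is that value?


Sum of comparisons per partition:
948 + 947 + ... + 1 + 0
= 949 * (949 - 1) / 2
= 949 * 948 / 2
= 449826


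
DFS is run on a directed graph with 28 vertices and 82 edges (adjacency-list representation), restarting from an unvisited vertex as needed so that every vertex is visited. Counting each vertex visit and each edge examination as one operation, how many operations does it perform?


A full DFS traversal processes each vertex exactly once (push/pop on stack).
Each directed edge is examined once.
V = 28, E = 82
V + E = 110


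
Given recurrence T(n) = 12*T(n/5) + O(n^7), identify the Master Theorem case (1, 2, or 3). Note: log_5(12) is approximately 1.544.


Master Theorem parameters: a=12, b=5, c=7
log_b(a) = 1.544
Compare b^c with a: 5^7 = 78125 > 12, so c > log_b(a).
Comparing c=7 vs log_b(a)=1.544:
7 > 1.544 => Case 3
Result: T(n) = O(n^7)
Master Theorem case = 3


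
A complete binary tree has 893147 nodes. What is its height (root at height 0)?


In a complete binary tree, level k holds nodes 2^k .. 2^(k+1)-1 (1-indexed).
Height = floor(log2(n)) = floor(log2(893147)) = 19
Check: 2^19 = 524288 <= 893147 < 1048576 = 2^20


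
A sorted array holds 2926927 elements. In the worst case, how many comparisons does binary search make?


Halving sequence: 2926927 -> 1463463 -> 731731 -> 365865 -> 182932 -> 91466 -> 45733 -> 22866 -> 11433 -> 5716 -> 2858 -> 1429 -> 714 -> 357 -> 178 -> 89 -> 44 -> 22 -> 11 -> 5 -> 2 -> 1
Number of halvings = 21
Max comparisons = 21 + 1 = 22


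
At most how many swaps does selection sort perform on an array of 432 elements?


Each of the 431 passes places one element in its final position.
Pass 1: swap minimum into position 0
Pass 2: swap minimum of remaining into position 1
...
Pass 431: last two elements, one swap
Maximum swaps = 432 - 1 = 431


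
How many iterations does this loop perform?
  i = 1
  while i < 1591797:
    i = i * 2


The loop variable doubles each iteration:
i = 1 -> 2 -> 4 -> 8 -> 16 -> 32 -> 64 -> 128 -> 256 -> 512 -> 1024 -> 2048 -> 4096 -> 8192 -> 16384 -> 32768 -> 65536 -> 131072 -> 262144 -> 524288 -> 1048576 -> 2097152 (stop, 2097152 >= 1591797)
Number of doublings = ceil(log2(1591797)) = 21


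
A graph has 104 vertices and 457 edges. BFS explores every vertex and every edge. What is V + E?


A full BFS traversal dequeues each vertex once and examines each edge once.
Vertex visits: 104
Edge visits: 457
V + E = 104 + 457 = 561


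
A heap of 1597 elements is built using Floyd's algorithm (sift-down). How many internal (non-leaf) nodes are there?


Leaf nodes occupy roughly half the array.
Sift-down is called for each internal node, starting from the last one.
Internal nodes = floor(n/2) = floor(1597/2) = 798


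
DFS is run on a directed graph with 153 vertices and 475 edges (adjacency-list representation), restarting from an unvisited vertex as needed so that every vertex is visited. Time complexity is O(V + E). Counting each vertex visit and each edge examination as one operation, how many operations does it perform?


A full DFS traversal processes each vertex exactly once (push/pop on stack).
Each directed edge is examined once.
V = 153, E = 475
V + E = 628


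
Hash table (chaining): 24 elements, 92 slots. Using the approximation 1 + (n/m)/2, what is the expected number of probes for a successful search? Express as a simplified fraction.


Computing expected probes:
alpha = 24/92
= 1 + alpha/2
= 1 + 24/(2*92)
= (2*92 + 24) / (2*92)
= 208/184 = 26/23


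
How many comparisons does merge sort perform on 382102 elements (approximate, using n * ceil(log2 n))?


Recursion depth: ceil(log2(382102)) = 19
Each recursion level merges n = 382102 elements
Total = 382102 * 19 = 7259938


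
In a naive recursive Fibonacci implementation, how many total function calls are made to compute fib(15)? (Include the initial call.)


Let C(m) = total calls to evaluate fib(m). Then C(0)=C(1)=1, and
C(m) = 1 + C(m-1) + C(m-2) for m >= 2.
Build the table (each entry = 1 + previous two):
  C(0) = 1
  C(1) = 1
  C(2) = 1 + 1 + 1 = 3
  C(3) = 1 + 3 + 1 = 5
  C(4) = 1 + 5 + 3 = 9
  C(5) = 1 + 9 + 5 = 15
  C(6) = 1 + 15 + 9 = 25
  C(7) = 1 + 25 + 15 = 41
  C(8) = 1 + 41 + 25 = 67
  C(9) = 1 + 67 + 41 = 109
  C(10) = 1 + 109 + 67 = 177
  C(11) = 1 + 177 + 109 = 287
  C(12) = 1 + 287 + 177 = 465
  C(13) = 1 + 465 + 287 = 753
  C(14) = 1 + 753 + 465 = 1219
  C(15) = 1 + 1219 + 753 = 1973
Total calls for fib(15) = 1973


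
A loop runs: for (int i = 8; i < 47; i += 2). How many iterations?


Loop starts at i = 8, increments by 2, stops when i >= 47.
Number of iterations = ceil((47 - 8) / 2)
= ceil(39 / 2)
= 20


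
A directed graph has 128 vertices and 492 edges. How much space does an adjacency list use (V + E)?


Adjacency list: one list head per vertex + one entry per edge
Vertex heads: 128
Edge entries: 492
Total = 128 + 492 = 620


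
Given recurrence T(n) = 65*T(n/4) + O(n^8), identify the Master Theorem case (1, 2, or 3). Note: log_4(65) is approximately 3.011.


Master Theorem parameters: a=65, b=4, c=8
log_b(a) = 3.011
Compare b^c with a: 4^8 = 65536 > 65, so c > log_b(a).
Comparing c=8 vs log_b(a)=3.011:
8 > 3.011 => Case 3
Result: T(n) = O(n^8)
Master Theorem case = 3


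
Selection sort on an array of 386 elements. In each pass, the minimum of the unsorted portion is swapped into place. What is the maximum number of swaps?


Selection sort performs one swap per pass:
  Pass 1: find min in positions 0 to 385, swap with position 0
  Pass 2: find min in positions 1 to 385, swap with position 1
  Pass 3: find min in positions 2 to 385, swap with position 2
  Pass 4: find min in positions 3 to 385, swap with position 3
  Pass 5: find min in positions 4 to 385, swap with position 4
  ... (380 more passes)
Total passes (and swaps) = n - 1 = 386 - 1 = 385


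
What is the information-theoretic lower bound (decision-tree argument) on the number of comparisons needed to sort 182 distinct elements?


A binary decision tree of height h has at most 2^h leaves and needs at least n! of them, so h >= ceil(log2(n!)).
182! is far too large to multiply out, so use Stirling's series:
  ln(n!) ~ n ln n - n + (1/2) ln(2 pi n) + 1/(12n)  (error below 1/(360 n^3), negligible here)
  ln(182) = 5.2040067
  n ln n = 182 * 5.2040067 = 947.1292
  (1/2) ln(2 pi * 182) = (1/2) ln(1143.5397) = 3.5209
  1/(12*182) = 0.0005
  ln(182!) ~ 947.1292 - 182 + 3.5209 + 0.0005 = 768.6506
Convert to base 2: log2(182!) = 768.6506 / ln 2 = 768.6506 / 0.69314718 = 1108.9284
ceil(1108.9284) = 1109


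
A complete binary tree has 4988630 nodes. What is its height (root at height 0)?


In a complete binary tree, level k holds nodes 2^k .. 2^(k+1)-1 (1-indexed).
Height = floor(log2(n)) = floor(log2(4988630)) = 22
Check: 2^22 = 4194304 <= 4988630 < 8388608 = 2^23


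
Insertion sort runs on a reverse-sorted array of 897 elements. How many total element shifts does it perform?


Sum of shifts = 1 + 2 + 3 + ... + 896
= 897 * 896 / 2
= 803712 / 2
= 401856


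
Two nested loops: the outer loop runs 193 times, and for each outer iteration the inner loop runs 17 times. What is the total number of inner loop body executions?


Outer loop: 193 iterations
Inner loop: 17 iterations per outer iteration
Total = 193 * 17 = 3281


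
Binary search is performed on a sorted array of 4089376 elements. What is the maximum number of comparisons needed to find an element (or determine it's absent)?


Binary search halves the search space each comparison:
  Step 1: search space = 4089376 -> 2044688
  Step 2: search space = 2044688 -> 1022344
  Step 3: search space = 1022344 -> 511172
  Step 4: search space = 511172 -> 255586
  Step 5: search space = 255586 -> 127793
  Step 6: search space = 127793 -> 63896
  Step 7: search space = 63896 -> 31948
  Step 8: search space = 31948 -> 15974
  Step 9: search space = 15974 -> 7987
  Step 10: search space = 7987 -> 3993
  Step 11: search space = 3993 -> 1996
  Step 12: search space = 1996 -> 998
  Step 13: search space = 998 -> 499
  Step 14: search space = 499 -> 249
  Step 15: search space = 249 -> 124
  Step 16: search space = 124 -> 62
  Step 17: search space = 62 -> 31
  Step 18: search space = 31 -> 15
  Step 19: search space = 15 -> 7
  Step 20: search space = 7 -> 3
  Step 21: search space = 3 -> 1
  Step 22: search space = 1 (final check)
Maximum comparisons = floor(log2(4089376)) + 1 = 21 + 1 = 22


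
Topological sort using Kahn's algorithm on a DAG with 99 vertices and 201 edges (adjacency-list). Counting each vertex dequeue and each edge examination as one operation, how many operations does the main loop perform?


Kahn's algorithm:
  1. Compute in-degrees: O(V + E)
  2. Process queue: each vertex dequeued once (O(V))
     each edge examined once (O(E))
Total = V + E = 99 + 201 = 300


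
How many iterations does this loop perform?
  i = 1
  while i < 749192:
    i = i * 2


The loop variable doubles each iteration:
i = 1 -> 2 -> 4 -> 8 -> 16 -> 32 -> 64 -> 128 -> 256 -> 512 -> 1024 -> 2048 -> 4096 -> 8192 -> 16384 -> 32768 -> 65536 -> 131072 -> 262144 -> 524288 -> 1048576 (stop, 1048576 >= 749192)
Number of doublings = ceil(log2(749192)) = 20


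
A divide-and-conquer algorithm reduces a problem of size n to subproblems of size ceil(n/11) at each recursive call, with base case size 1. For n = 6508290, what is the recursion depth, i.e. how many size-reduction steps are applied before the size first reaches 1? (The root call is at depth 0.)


Each step divides the size by 11 (rounding up); after k steps the size is ceil(n/11^k), which equals 1 exactly when 11^k >= n.
So the depth is the smallest k with 11^k >= 6508290, i.e. ceil(log_11(6508290)).
11^6 = 1771561 < 6508290 <= 19487171 = 11^7
Recursion depth = 7


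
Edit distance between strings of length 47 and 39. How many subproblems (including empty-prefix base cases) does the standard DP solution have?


The table includes base cases (empty prefixes).
Rows: (m+1) = 48
Columns: (n+1) = 40
Total = 48 * 40 = 1920


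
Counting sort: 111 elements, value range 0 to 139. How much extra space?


n = 111 (output array)
k = 140 (count array for 140 distinct values)
Extra space = 111 + 140 = 251


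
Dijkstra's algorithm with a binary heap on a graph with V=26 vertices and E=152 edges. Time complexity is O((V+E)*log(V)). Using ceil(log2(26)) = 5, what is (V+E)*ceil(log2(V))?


Dijkstra with a binary heap: each vertex is extracted once, each edge may relax once.
Each heap operation costs O(log V).
V + E = 26 + 152 = 178
ceil(log2(26)) = 5 (since 2^4 = 16 < 26 <= 32 = 2^5)
Total heap work = (V+E) * ceil(log2(V)) = 178 * 5 = 890


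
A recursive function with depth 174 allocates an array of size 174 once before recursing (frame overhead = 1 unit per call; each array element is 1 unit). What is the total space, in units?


Array allocation: 174 units (allocated once)
Stack frames: 174 deep * 1 per frame = 174 units
Total = 174 + 174 = 348


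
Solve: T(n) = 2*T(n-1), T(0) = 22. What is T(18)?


Unrolling:
T(18) = 2*T(17) = 2^2*T(16) = ... = 2^18*T(0)
= 2^18 * 22
= 262144 * 22 = 5767168


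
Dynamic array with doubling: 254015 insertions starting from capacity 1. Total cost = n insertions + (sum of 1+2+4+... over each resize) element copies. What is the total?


n = 254015
Insertion costs: 254015
Resizes copy 1, 2, 4, ... up to the largest power of 2 that is <= n-1 = 254014, i.e. 131072.
Copy costs = 1 + 2 + 4 + 8 + 16 + 32 + 64 + 128 + 256 + 512 + 1024 + 2048 + 4096 + 8192 + 16384 + 32768 + 65536 + 131072 = 262143
Total = 254015 + 262143 = 516158


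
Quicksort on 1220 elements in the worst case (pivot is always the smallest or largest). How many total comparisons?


In the worst case, each partition step picks the worst pivot:
  Partition 1: 1219 comparisons (n-1 elements to compare)
  Partition 2: 1218 comparisons
  Partition 3: 1217 comparisons
  Partition 4: 1216 comparisons
  Partition 5: 1215 comparisons
  ...
  Last partition: 0 comparisons
Total = (n-1) + (n-2) + ... + 1 + 0 = n*(n-1)/2
= 1220*1219/2 = 743590


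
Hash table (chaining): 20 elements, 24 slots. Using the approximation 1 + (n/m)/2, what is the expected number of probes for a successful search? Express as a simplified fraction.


Computing expected probes:
alpha = 20/24
= 1 + alpha/2
= 1 + 20/(2*24)
= (2*24 + 20) / (2*24)
= 68/48 = 17/12


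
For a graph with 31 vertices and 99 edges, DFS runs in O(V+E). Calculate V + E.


A full DFS traversal visits each vertex once and examines each edge once.
V = 31
E = 99
Sum = 31 + 99 = 130


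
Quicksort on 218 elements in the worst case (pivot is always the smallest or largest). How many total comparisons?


In the worst case, each partition step picks the worst pivot:
  Partition 1: 217 comparisons (n-1 elements to compare)
  Partition 2: 216 comparisons
  Partition 3: 215 comparisons
  Partition 4: 214 comparisons
  Partition 5: 213 comparisons
  ...
  Last partition: 0 comparisons
Total = (n-1) + (n-2) + ... + 1 + 0 = n*(n-1)/2
= 218*217/2 = 23653


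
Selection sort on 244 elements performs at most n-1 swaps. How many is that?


Each of the 243 passes places one element in its final position.
Pass 1: swap minimum into position 0
Pass 2: swap minimum of remaining into position 1
...
Pass 243: last two elements, one swap
Maximum swaps = 244 - 1 = 243


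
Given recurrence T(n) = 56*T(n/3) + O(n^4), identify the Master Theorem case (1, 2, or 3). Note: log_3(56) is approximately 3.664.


Master Theorem parameters: a=56, b=3, c=4
log_b(a) = 3.664
Compare b^c with a: 3^4 = 81 > 56, so c > log_b(a).
Comparing c=4 vs log_b(a)=3.664:
4 > 3.664 => Case 3
Result: T(n) = O(n^4)
Master Theorem case = 3


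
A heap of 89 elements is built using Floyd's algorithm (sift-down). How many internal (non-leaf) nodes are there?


Leaf nodes occupy roughly half the array.
Sift-down is called for each internal node, starting from the last one.
Internal nodes = floor(n/2) = floor(89/2) = 44


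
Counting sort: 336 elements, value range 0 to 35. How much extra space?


n = 336 (output array)
k = 36 (count array for 36 distinct values)
Extra space = 336 + 36 = 372


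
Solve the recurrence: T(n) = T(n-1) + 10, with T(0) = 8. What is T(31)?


Unrolling the recurrence:
T(31) = T(30) + 10
       = T(29) + 10 + 10
       = T(28) + 10*3
       ...
       = T(0) + 10*31
       = 8 + 310 = 318


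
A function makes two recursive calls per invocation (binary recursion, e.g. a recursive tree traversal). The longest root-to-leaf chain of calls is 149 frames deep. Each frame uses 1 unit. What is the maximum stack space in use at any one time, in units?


Binary recursion: the two calls run one after the other, so only one root-to-leaf chain of frames is on the stack at a time.
Maximum depth (longest chain) = 149 frames
Each frame = 1 unit
Max stack space = 149 * 1 = 149


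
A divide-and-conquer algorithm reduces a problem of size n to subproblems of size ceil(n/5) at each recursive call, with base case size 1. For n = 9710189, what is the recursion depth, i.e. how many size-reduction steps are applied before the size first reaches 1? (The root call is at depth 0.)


Each step divides the size by 5 (rounding up); after k steps the size is ceil(n/5^k), which equals 1 exactly when 5^k >= n.
So the depth is the smallest k with 5^k >= 9710189, i.e. ceil(log_5(9710189)).
5^9 = 1953125 < 9710189 <= 9765625 = 5^10
Recursion depth = 10


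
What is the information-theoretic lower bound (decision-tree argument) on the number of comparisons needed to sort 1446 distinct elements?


A binary decision tree of height h has at most 2^h leaves and needs at least n! of them, so h >= ceil(log2(n!)).
1446! is far too large to multiply out, so use Stirling's series:
  ln(n!) ~ n ln n - n + (1/2) ln(2 pi n) + 1/(12n)  (error below 1/(360 n^3), negligible here)
  ln(1446) = 7.2765564
  n ln n = 1446 * 7.2765564 = 10521.9006
  (1/2) ln(2 pi * 1446) = (1/2) ln(9085.4860) = 4.5572
  1/(12*1446) = 0.0001
  ln(1446!) ~ 10521.9006 - 1446 + 4.5572 + 0.0001 = 9080.4579
Convert to base 2: log2(1446!) = 9080.4579 / ln 2 = 9080.4579 / 0.69314718 = 13100.3316
ceil(13100.3316) = 13101


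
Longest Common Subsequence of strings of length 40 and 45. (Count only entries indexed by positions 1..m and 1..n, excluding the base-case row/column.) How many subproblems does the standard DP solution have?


DP table indexed by positions in both strings.
First string: 40 positions
Second string: 45 positions
Total = 40 * 45 = 1800


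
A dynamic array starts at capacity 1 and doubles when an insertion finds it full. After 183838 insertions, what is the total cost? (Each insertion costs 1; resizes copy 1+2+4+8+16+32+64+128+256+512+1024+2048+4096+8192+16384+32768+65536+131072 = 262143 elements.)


Insertion cost: 183838 (one per element)
Resizes occur just before inserting elements 2, 3, 5, 9, ...
Elements copied at each resize: 1 + 2 + 4 + 8 + 16 + 32 + 64 + 128 + 256 + 512 + 1024 + 2048 + 4096 + 8192 + 16384 + 32768 + 65536 + 131072
Sum of copies = 262143 (geometric series: 2^k - 1)
Total = 183838 + 262143 = 445981


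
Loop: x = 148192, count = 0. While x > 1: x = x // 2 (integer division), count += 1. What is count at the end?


The variable x halves each step:
x = 148192 -> 74096 -> 37048 -> 18524 -> 9262 -> 4631 -> 2315 -> 1157 -> 578 -> 289 -> 144 -> 72 -> 36 -> 18 -> 9 -> 4 -> 2 -> 1
Number of halvings = floor(log2(148192)) = 17


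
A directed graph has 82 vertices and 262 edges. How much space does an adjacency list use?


Adjacency list: one list head per vertex + one entry per edge
Vertex heads: 82
Edge entries: 262
Total = 82 + 262 = 344


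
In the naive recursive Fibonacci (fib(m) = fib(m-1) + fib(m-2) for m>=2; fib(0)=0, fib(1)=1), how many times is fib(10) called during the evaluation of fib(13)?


Let N(m) = number of times fib(m) is called while evaluating fib(13).
N(13) = 1 (the initial call).
N(12) = 1 (only fib(13) calls it).
For 1 <= m <= 11: fib(m) is called by fib(m+1) and fib(m+2), so
  N(m) = N(m+1) + N(m+2).
fib(0) is called only by fib(2), so N(0) = N(2).
Walk down from m=13:
  N(13)=1, N(12)=1, N(11)=2, N(10)=3
N(10) = 3


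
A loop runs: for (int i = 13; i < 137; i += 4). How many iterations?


Loop starts at i = 13, increments by 4, stops when i >= 137.
Number of iterations = ceil((137 - 13) / 4)
= ceil(124 / 4)
= 31


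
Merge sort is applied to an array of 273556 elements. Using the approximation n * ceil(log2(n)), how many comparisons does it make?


Merge sort divides the array into halves recursively.
Number of levels = ceil(log2(273556)) = 19
At each level, approximately n = 273556 comparisons are needed for merging.
Total comparisons ~ n * ceil(log2(n)) = 273556 * 19 = 5197564


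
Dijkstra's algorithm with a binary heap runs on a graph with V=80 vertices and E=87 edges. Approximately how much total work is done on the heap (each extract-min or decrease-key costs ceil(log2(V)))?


Dijkstra with a binary heap: each vertex is extracted once, each edge may relax once.
Each heap operation costs O(log V).
V + E = 80 + 87 = 167
ceil(log2(80)) = 7 (since 2^6 = 64 < 80 <= 128 = 2^7)
Total heap work = (V+E) * ceil(log2(V)) = 167 * 7 = 1169
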